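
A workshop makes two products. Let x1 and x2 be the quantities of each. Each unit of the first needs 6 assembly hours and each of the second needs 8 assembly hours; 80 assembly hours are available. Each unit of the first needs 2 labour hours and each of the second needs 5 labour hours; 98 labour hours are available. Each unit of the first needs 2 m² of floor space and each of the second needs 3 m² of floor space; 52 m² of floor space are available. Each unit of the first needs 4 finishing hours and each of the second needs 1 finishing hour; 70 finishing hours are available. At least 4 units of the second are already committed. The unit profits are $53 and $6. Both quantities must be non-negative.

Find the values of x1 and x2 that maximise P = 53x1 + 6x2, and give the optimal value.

x1 = 8, x2 = 4, maximum P = 448

Extreme points and P = 53x1 + 6x2:
  (0, 10) → P = 60
  (0, 4) → P = 24
  (8, 4) → P = 448

At the optimal vertex, 6x1 + 8x2 = 80 and x2 = 4.
Solving simultaneously gives x1 = 8, x2 = 4.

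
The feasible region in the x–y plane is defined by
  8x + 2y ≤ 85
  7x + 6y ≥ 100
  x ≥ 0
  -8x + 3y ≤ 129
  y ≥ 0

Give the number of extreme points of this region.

Intersecting each pair of boundary lines and keeping only the points that satisfy every inequality leaves:
  (155/17, 205/34)
  (0, 85/2)
  (0, 50/3)

3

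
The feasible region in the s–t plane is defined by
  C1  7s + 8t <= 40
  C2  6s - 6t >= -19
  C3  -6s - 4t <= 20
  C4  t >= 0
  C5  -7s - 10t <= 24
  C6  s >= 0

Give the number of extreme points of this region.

Pairwise boundary intersections that survive every other constraint:
  (44/45, 373/90)
  (40/7, 0)
  (0, 19/6)
  (0, 0)

4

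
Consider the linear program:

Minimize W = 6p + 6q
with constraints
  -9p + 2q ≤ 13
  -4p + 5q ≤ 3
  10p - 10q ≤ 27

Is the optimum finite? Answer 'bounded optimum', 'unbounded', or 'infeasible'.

bounded optimum

Feasible corners and W = 6p + 6q:
  (-59/37, -25/37) → W = -504/37
  (-92/35, -373/70) → W = -1671/35
  (33/2, 69/5) → W = 909/5
The feasible region has finitely many vertices and no improving ray; the minimum is -1671/35 at (-92/35, -373/70).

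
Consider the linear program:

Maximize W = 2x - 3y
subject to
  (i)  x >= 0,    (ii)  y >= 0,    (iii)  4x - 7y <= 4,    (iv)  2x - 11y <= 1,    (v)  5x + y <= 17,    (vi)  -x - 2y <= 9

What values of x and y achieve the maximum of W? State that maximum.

x = 41/13, y = 16/13, maximum W = 34/13

Corner points and W = 2x - 3y:
  (0, 0) → W = 0
  (0, 17) → W = -51
  (1/2, 0) → W = 1
  (37/30, 2/15) → W = 31/15
  (41/13, 16/13) → W = 34/13

At the optimal vertex, 4x - 7y = 4 and 5x + y = 17.
Solving simultaneously gives x = 41/13, y = 16/13.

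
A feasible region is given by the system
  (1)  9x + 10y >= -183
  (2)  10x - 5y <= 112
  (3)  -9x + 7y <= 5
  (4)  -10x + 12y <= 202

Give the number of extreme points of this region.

The feasible vertices (each the meet of two boundaries and inside every other half-plane) are:
  (41/29, -2838/145)
  (-1331/153, -178/17)
  (809/25, 1058/25)

3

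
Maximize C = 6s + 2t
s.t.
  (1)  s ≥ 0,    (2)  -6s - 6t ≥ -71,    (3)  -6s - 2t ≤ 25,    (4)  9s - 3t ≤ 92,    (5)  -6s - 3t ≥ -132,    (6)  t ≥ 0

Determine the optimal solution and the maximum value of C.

s = 85/8, t = 29/24, maximum C = 397/6

Corner points and C = 6s + 2t:
  (0, 71/6) → C = 71/3
  (0, 0) → C = 0
  (85/8, 29/24) → C = 397/6
  (92/9, 0) → C = 184/3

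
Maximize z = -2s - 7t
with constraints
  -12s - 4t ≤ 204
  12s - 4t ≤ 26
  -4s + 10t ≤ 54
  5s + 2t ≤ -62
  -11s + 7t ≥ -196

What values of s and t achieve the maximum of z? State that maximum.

s = -89/12, t = -115/4, maximum z = 2593/12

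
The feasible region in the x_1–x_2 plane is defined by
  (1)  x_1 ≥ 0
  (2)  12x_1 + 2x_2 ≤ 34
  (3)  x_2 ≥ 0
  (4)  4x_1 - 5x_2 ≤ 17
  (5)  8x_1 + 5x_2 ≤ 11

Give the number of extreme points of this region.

The feasible vertices (each the meet of two boundaries and inside every other half-plane) are:
  (0, 0)
  (0, 11/5)
  (11/8, 0)

3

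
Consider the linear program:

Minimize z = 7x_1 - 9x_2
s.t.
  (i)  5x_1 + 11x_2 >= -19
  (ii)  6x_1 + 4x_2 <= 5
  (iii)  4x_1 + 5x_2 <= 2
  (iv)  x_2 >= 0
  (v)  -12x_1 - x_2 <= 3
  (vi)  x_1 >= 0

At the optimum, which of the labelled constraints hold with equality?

(iii) and (vi)

Feasible corners and z = 7x_1 - 9x_2:
  (1/2, 0) → z = 7/2
  (0, 2/5) → z = -18/5
  (0, 0) → z = 0

The minimum is at (0, 2/5). Substituting into each constraint, equality holds for (iii) and (vi); the remaining constraints have slack.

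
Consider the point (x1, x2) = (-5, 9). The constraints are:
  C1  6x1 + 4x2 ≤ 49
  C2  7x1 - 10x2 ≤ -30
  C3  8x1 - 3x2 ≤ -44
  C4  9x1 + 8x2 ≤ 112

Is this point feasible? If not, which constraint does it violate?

C1: 6 ≤ 49 ✓
C2: -125 ≤ -30 ✓
C3: -67 ≤ -44 ✓
C4: 27 ≤ 112 ✓

feasible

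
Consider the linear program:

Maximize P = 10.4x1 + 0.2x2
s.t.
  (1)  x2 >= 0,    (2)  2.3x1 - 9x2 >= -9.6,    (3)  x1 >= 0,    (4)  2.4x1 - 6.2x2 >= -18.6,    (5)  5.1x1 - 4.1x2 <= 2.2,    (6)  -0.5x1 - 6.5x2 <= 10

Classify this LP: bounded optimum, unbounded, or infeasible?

bounded optimum

Feasible corners and P = 10.4x1 + 0.2x2:
  (0, 0) → P = 0
  (22/51, 0) → P = 1144/255
  (0, 16/15) → P = 16/75
  (5916/3647, 5402/3647) → P = 313034/18235
The feasible region has finitely many vertices and no improving ray; the maximum is 313034/18235 at (5916/3647, 5402/3647).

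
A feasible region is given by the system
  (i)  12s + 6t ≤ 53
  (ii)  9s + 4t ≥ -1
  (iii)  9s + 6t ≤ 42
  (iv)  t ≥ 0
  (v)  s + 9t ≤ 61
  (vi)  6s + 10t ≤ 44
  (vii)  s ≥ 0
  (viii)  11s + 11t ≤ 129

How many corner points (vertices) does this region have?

5

Intersecting each pair of boundary lines and keeping only the points that satisfy every inequality leaves:
  (11/3, 3/2)
  (53/12, 0)
  (26/9, 8/3)
  (0, 0)
  (0, 22/5)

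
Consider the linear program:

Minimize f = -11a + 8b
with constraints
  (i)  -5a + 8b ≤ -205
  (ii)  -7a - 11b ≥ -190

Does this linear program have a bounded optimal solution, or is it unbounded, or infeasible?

unbounded

From the feasible point (3775/111, -485/111), moving in the direction (11, -7) keeps every constraint satisfied while f decreases without bound.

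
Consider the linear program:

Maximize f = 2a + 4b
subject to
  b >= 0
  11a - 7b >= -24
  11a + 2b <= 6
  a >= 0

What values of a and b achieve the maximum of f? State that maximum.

Feasible corners and f = 2a + 4b:
  (6/11, 0) → f = 12/11
  (0, 0) → f = 0
  (0, 3) → f = 12

a = 0, b = 3, maximum f = 12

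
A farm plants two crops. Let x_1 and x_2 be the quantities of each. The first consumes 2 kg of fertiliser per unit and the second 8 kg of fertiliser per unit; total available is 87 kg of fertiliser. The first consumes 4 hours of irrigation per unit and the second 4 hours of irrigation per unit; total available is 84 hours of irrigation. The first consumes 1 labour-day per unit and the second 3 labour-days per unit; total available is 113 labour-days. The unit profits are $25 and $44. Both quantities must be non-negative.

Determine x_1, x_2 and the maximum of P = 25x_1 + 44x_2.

x_1 = 27/2, x_2 = 15/2, maximum P = 1335/2

Extreme points and P = 25x_1 + 44x_2:
  (0, 0) → P = 0
  (0, 87/8) → P = 957/2
  (21, 0) → P = 525
  (27/2, 15/2) → P = 1335/2

The binding constraints are 2x_1 + 8x_2 = 87 and 4x_1 + 4x_2 = 84.
Solving simultaneously gives x_1 = 27/2, x_2 = 15/2.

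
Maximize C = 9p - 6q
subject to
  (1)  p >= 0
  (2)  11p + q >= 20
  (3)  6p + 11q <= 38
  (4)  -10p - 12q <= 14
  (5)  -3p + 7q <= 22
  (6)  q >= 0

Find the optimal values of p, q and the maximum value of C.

p = 19/3, q = 0, maximum C = 57

Feasible corners and C = 9p - 6q:
  (182/115, 298/115) → C = -30/23
  (20/11, 0) → C = 180/11
  (19/3, 0) → C = 57

At the optimal vertex, 6p + 11q = 38 and q = 0.
Solving simultaneously gives p = 19/3, q = 0.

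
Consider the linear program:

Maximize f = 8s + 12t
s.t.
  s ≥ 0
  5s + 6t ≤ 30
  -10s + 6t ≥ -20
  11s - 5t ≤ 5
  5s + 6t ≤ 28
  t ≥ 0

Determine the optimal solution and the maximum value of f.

Feasible corners and f = 8s + 12t:
  (0, 14/3) → f = 56
  (0, 0) → f = 0
  (170/91, 283/91) → f = 4756/91
  (5/11, 0) → f = 40/11

s = 0, t = 14/3, maximum f = 56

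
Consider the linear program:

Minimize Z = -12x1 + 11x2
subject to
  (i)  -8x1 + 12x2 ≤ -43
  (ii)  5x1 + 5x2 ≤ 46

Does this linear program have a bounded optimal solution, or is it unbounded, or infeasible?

unbounded

From the feasible point (767/100, 153/100), moving in the direction (5, -5) keeps every constraint satisfied while Z decreases without bound.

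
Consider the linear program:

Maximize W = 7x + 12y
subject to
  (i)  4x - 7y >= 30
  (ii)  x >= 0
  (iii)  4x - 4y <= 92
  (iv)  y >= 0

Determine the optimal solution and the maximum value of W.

x = 131/3, y = 62/3, maximum W = 1661/3

Extreme points and W = 7x + 12y:
  (131/3, 62/3) → W = 1661/3
  (15/2, 0) → W = 105/2
  (23, 0) → W = 161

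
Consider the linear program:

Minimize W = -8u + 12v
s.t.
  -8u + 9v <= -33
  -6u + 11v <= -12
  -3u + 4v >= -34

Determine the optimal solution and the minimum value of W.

u = -174/5, v = -173/5, minimum W = -684/5

Feasible corners and W = -8u + 12v:
  (15/2, 3) → W = -24
  (-174/5, -173/5) → W = -684/5
  (326/9, 56/3) → W = -592/9

The optimum lies where -8u + 9v = -33 and -3u + 4v = -34.
Solving simultaneously gives u = -174/5, v = -173/5.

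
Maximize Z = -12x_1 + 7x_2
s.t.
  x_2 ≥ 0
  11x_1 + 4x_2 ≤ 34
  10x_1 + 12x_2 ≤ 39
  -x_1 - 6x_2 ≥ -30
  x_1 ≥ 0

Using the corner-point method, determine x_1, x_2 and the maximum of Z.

x_1 = 0, x_2 = 13/4, maximum Z = 91/4

Feasible corners and Z = -12x_1 + 7x_2:
  (34/11, 0) → Z = -408/11
  (0, 0) → Z = 0
  (63/23, 89/92) → Z = -2401/92
  (0, 13/4) → Z = 91/4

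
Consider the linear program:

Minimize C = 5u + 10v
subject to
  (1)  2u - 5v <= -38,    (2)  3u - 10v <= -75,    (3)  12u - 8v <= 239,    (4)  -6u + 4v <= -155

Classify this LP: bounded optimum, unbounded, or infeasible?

Constraints 12u - 8v ≤ 239 and -6u + 4v ≤ -155 have parallel boundaries but demand opposite sides — no point can satisfy both, so the region is empty.

infeasible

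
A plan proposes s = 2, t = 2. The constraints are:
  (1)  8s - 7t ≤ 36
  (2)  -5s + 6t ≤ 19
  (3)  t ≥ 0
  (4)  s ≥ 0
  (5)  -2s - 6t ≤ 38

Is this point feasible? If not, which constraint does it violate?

feasible

(1): 2 ≤ 36 ✓
(2): 2 ≤ 19 ✓
(3): 2 ≥ 0 ✓
(4): 2 ≥ 0 ✓
(5): -16 ≤ 38 ✓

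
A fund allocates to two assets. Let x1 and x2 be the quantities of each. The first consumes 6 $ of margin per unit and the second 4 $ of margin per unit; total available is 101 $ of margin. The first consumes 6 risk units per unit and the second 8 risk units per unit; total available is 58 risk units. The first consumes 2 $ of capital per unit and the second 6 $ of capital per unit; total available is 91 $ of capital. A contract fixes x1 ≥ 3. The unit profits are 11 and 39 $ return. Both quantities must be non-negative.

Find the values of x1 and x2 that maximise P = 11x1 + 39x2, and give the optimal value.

Feasible corners and P = 11x1 + 39x2:
  (29/3, 0) → P = 319/3
  (3, 0) → P = 33
  (3, 5) → P = 228

The binding constraints are 6x1 + 8x2 = 58 and x1 = 3.
Solving simultaneously gives x1 = 3, x2 = 5.

x1 = 3, x2 = 5, maximum P = 228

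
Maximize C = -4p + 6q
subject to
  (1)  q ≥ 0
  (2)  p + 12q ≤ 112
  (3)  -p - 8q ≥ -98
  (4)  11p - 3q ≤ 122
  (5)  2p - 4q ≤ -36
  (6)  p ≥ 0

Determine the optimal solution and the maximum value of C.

p = 0, q = 28/3, maximum C = 56

Feasible corners and C = -4p + 6q:
  (4/7, 65/7) → C = 374/7
  (0, 28/3) → C = 56
  (0, 9) → C = 54

The binding constraints are p + 12q = 112 and p = 0.
Solving simultaneously gives p = 0, q = 28/3.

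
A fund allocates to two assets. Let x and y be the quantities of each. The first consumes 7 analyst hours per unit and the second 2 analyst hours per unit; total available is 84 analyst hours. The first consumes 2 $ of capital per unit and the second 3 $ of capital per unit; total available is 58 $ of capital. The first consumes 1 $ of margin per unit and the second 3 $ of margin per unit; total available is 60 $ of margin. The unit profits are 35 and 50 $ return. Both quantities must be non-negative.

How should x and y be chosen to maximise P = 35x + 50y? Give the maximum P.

x = 8, y = 14, maximum P = 980

Vertices and P = 35x + 50y:
  (0, 0) → P = 0
  (0, 58/3) → P = 2900/3
  (12, 0) → P = 420
  (8, 14) → P = 980

The binding constraints are 7x + 2y = 84 and 2x + 3y = 58.
Solving simultaneously gives x = 8, y = 14.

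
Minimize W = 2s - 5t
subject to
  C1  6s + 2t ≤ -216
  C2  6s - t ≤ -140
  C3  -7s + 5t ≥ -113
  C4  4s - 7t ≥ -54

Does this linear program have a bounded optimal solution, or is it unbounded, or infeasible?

bounded optimum

Corner points and W = 2s - 5t:
  (-248/9, -76/3) → W = 644/9
  (-162/5, -54/5) → W = -54/5
  (-813/23, -1658/23) → W = 6664/23
The feasible region has finitely many vertices and no improving ray; the minimum is -54/5 at (-162/5, -54/5).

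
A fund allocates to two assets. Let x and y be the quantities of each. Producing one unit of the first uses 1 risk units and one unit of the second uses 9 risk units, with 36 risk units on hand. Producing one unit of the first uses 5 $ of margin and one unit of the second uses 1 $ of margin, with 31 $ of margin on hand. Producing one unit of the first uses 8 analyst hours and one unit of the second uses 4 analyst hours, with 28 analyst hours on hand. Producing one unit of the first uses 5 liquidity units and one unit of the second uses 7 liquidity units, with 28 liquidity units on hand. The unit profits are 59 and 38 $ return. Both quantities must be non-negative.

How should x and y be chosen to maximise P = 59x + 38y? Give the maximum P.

Feasible corners and P = 59x + 38y:
  (0, 0) → P = 0
  (0, 4) → P = 152
  (7/2, 0) → P = 413/2
  (7/3, 7/3) → P = 679/3

The optimum lies where 8x + 4y = 28 and 5x + 7y = 28.
Solving simultaneously gives x = 7/3, y = 7/3.

x = 7/3, y = 7/3, maximum P = 679/3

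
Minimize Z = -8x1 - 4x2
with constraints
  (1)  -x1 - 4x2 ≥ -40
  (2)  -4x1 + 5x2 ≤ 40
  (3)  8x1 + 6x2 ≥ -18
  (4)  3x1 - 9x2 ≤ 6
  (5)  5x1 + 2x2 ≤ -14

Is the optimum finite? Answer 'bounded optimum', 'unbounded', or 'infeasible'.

Corner points and Z = -8x1 - 4x2:
  (-165/32, 31/8) → Z = 103/4
  (-50/11, 48/11) → Z = 208/11
  (-24/7, 11/7) → Z = 148/7
The feasible region has finitely many vertices and no improving ray; the minimum is 208/11 at (-50/11, 48/11).

bounded optimum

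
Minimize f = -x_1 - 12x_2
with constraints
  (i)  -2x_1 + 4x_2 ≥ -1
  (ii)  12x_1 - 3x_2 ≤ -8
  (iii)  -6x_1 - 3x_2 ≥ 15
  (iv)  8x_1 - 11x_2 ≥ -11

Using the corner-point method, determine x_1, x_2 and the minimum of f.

Corner points and f = -x_1 - 12x_2:
  (-19/10, -6/5) → f = 163/10
  (-11/2, -3) → f = 83/2
  (-11/5, -3/5) → f = 47/5

x_1 = -11/5, x_2 = -3/5, minimum f = 47/5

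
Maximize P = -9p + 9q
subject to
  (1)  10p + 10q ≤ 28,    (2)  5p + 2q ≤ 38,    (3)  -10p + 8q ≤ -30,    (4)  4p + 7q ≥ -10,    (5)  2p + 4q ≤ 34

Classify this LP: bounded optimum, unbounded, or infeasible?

Corner points and P = -9p + 9q:
  (131/45, -1/9) → P = -136/5
  (148/15, -106/15) → P = -762/5
  (65/51, -110/51) → P = -525/17
The feasible region has finitely many vertices and no improving ray; the maximum is -136/5 at (131/45, -1/9).

bounded optimum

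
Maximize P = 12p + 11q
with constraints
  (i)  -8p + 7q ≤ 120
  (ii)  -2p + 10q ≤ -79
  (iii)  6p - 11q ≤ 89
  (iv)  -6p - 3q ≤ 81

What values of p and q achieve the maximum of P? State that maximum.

Corner points and P = 12p + 11q:
  (21/38, -148/19) → P = -1502/19
  (-191/22, -106/11) → P = -2312/11
  (-52/7, -85/7) → P = -1559/7

At the optimal vertex, -2p + 10q = -79 and 6p - 11q = 89.
Solving simultaneously gives p = 21/38, q = -148/19.

p = 21/38, q = -148/19, maximum P = -1502/19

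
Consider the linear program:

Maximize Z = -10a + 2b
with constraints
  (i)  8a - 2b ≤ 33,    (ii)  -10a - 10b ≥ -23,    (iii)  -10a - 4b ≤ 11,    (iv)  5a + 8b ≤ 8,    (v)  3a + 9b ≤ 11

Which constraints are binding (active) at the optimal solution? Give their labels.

(iii) and (v)

Corner points and Z = -10a + 2b:
  (94/25, -73/50) → Z = -1013/25
  (55/26, -209/26) → Z = -484/13
  (52/15, -7/6) → Z = -37
  (-11/6, 11/6) → Z = 22
  (-16/21, 31/21) → Z = 74/7

The maximum is at (-11/6, 11/6). Substituting into each constraint, equality holds for (iii) and (v); the remaining constraints have slack.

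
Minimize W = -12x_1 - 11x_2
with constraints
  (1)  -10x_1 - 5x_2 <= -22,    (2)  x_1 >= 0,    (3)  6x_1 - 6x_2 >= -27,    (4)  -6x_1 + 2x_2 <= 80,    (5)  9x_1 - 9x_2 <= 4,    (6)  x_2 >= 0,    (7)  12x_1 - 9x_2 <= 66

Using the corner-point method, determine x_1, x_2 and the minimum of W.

Corner points and W = -12x_1 - 11x_2:
  (0, 22/5) → W = -242/5
  (218/135, 158/135) → W = -4354/135
  (0, 9/2) → W = -99/2
  (71/2, 40) → W = -866
  (62/3, 182/9) → W = -4234/9

The optimum lies where 6x_1 - 6x_2 = -27 and 12x_1 - 9x_2 = 66.
Solving simultaneously gives x_1 = 71/2, x_2 = 40.

x_1 = 71/2, x_2 = 40, minimum W = -866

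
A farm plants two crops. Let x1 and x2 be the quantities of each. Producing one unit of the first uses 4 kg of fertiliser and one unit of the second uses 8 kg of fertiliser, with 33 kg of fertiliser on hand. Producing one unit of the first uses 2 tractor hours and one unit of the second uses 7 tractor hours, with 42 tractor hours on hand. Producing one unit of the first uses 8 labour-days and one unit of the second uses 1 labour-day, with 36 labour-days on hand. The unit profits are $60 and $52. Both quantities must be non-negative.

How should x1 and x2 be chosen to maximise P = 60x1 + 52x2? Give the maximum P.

x1 = 17/4, x2 = 2, maximum P = 359

Feasible corners and P = 60x1 + 52x2:
  (0, 0) → P = 0
  (0, 33/8) → P = 429/2
  (9/2, 0) → P = 270
  (17/4, 2) → P = 359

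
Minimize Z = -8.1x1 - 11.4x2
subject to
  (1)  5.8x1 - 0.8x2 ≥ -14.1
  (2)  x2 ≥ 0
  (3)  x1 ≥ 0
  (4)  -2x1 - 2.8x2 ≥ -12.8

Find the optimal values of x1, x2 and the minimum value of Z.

Corner points and Z = -8.1x1 - 11.4x2:
  (0, 0) → Z = 0
  (32/5, 0) → Z = -1296/25
  (0, 32/7) → Z = -1824/35

The binding constraints are x1 = 0 and -2x1 - 2.8x2 = -12.8.
Solving simultaneously gives x1 = 0, x2 = 32/7.

x1 = 0, x2 = 32/7, minimum Z = -1824/35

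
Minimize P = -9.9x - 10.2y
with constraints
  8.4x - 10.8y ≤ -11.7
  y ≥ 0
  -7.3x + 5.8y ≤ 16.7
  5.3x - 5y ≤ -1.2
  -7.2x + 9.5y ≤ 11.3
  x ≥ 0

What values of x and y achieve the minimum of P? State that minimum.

x = 22/7, y = 25/7, minimum P = -2364/35

Extreme points and P = -9.9x - 10.2y:
  (759/254, 1731/508) → P = -81711/1270
  (0, 13/12) → P = -221/20
  (22/7, 25/7) → P = -2364/35
  (0, 113/95) → P = -5763/475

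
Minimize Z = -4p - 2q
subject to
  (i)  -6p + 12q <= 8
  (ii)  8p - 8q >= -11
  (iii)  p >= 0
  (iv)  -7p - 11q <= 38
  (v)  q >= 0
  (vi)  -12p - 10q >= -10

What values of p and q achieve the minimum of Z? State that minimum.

p = 5/6, q = 0, minimum Z = -10/3

Feasible corners and Z = -4p - 2q:
  (0, 2/3) → Z = -4/3
  (10/51, 13/17) → Z = -118/51
  (0, 0) → Z = 0
  (5/6, 0) → Z = -10/3

The binding constraints are q = 0 and -12p - 10q = -10.
Solving simultaneously gives p = 5/6, q = 0.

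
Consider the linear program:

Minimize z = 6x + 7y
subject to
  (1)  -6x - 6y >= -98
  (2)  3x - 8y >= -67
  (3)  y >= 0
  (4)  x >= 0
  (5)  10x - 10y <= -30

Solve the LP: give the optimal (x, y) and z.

Vertices and z = 6x + 7y:
  (191/33, 116/11) → z = 1194/11
  (20/3, 29/3) → z = 323/3
  (0, 67/8) → z = 469/8
  (0, 3) → z = 21

x = 0, y = 3, minimum z = 21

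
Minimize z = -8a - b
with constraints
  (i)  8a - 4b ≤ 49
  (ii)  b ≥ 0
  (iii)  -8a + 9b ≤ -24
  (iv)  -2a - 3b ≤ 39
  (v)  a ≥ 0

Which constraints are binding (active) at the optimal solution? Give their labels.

(i) and (iii)

Feasible corners and z = -8a - b:
  (49/8, 0) → z = -49
  (69/8, 5) → z = -74
  (3, 0) → z = -24

The minimum is at (69/8, 5). Substituting into each constraint, equality holds for (i) and (iii); the remaining constraints have slack.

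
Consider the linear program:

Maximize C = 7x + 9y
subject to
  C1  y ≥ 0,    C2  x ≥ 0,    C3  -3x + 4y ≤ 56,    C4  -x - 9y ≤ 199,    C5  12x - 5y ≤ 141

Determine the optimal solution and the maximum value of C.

x = 844/33, y = 365/11, maximum C = 1433/3

Feasible corners and C = 7x + 9y:
  (0, 0) → C = 0
  (47/4, 0) → C = 329/4
  (0, 14) → C = 126
  (844/33, 365/11) → C = 1433/3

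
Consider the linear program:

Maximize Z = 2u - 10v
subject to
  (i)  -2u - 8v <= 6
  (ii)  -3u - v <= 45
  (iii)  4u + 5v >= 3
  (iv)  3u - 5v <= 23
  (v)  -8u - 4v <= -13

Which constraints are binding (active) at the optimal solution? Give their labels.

(i) and (iv)

Vertices and Z = 2u - 10v:
  (27/11, -15/11) → Z = 204/11
  (77/17, -32/17) → Z = 474/17
  (-193/4, 399/4) → Z = -1094
  (53/24, -7/6) → Z = 193/12
The feasible region is unbounded (it extends along (-1, 3), (5, 3)), but Z strictly decreases along every unbounded feasible direction, so there is no improving ray and the maximum is attained at a vertex.

The maximum is at (77/17, -32/17). Substituting into each constraint, equality holds for (i) and (iv); the remaining constraints have slack.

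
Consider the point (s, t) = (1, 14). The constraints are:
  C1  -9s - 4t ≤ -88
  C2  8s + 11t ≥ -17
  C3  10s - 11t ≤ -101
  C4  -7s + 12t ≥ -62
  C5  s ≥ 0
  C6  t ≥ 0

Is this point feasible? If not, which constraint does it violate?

Constraint C1: -9s - 4t = -65, which is not ≤ -88. All other constraints are satisfied.

not feasible — violates C1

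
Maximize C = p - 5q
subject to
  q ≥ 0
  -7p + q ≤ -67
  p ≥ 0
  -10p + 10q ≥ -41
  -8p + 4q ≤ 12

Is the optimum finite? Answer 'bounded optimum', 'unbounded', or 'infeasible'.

Vertices and C = p - 5q:
  (629/60, 383/60) → C = -643/30
  (14, 31) → C = -141
The feasible region has finitely many vertices and no improving ray; the maximum is -643/30 at (629/60, 383/60).

bounded optimum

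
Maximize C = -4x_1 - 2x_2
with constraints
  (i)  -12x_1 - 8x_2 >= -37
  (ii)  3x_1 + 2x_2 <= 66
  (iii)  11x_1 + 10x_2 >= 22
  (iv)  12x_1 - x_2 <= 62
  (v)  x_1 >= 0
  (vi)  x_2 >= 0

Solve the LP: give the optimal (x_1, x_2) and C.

x_1 = 0, x_2 = 11/5, maximum C = -22/5

Vertices and C = -4x_1 - 2x_2:
  (0, 37/8) → C = -37/4
  (37/12, 0) → C = -37/3
  (0, 11/5) → C = -22/5
  (2, 0) → C = -8

At the optimal vertex, 11x_1 + 10x_2 = 22 and x_1 = 0.
Solving simultaneously gives x_1 = 0, x_2 = 11/5.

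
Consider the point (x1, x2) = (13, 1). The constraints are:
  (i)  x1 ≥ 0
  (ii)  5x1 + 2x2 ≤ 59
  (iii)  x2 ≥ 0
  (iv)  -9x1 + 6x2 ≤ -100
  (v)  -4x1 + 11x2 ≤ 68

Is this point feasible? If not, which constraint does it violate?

not feasible — violates (ii)

Constraint (ii): 5x1 + 2x2 = 67, which is not ≤ 59. All other constraints are satisfied.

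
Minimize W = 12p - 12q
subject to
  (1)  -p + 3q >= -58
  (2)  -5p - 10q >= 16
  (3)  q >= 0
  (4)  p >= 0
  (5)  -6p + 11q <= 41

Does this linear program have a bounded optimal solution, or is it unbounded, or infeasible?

The boundaries -p + 3q = -58 and -5p - 10q = 16 meet at (532/25, -306/25), but that point violates q ≥ 0. Every candidate vertex is excluded by some other constraint, so the feasible region is empty.

infeasible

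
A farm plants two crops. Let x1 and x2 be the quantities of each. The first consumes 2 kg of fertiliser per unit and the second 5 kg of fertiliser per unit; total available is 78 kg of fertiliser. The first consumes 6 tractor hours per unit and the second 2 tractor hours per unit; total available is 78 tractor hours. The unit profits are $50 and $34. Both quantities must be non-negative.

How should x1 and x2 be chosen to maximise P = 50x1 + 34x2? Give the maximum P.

x1 = 9, x2 = 12, maximum P = 858

Corner points and P = 50x1 + 34x2:
  (0, 0) → P = 0
  (0, 78/5) → P = 2652/5
  (13, 0) → P = 650
  (9, 12) → P = 858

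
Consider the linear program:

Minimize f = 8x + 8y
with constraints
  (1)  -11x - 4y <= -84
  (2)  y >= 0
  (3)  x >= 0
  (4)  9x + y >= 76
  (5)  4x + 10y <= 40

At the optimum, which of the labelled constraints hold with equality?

Extreme points and f = 8x + 8y:
  (76/9, 0) → f = 608/9
  (10, 0) → f = 80
  (360/43, 28/43) → f = 3104/43

The minimum is at (76/9, 0). Substituting into each constraint, equality holds for (2) and (4); the remaining constraints have slack.

(2) and (4)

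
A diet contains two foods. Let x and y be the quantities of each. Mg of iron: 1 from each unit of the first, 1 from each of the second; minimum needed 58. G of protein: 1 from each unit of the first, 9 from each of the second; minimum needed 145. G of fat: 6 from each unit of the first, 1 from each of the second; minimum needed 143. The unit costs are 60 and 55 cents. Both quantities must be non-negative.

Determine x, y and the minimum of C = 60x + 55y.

x = 17, y = 41, minimum C = 3275

Extreme points and C = 60x + 55y:
  (0, 143) → C = 7865
  (145, 0) → C = 8700
  (377/8, 87/8) → C = 27405/8
  (17, 41) → C = 3275
The feasible region is unbounded (it extends along (0, 1), (1, 0)), but C strictly increases along every unbounded feasible direction, so there is no improving ray and the minimum is attained at a vertex.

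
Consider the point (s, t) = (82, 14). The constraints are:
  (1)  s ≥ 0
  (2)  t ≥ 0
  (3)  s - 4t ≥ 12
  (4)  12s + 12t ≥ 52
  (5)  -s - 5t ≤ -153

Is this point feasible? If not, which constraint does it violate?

not feasible — violates (5)

Constraint (5): -s - 5t = -152, which is not ≤ -153. All other constraints are satisfied.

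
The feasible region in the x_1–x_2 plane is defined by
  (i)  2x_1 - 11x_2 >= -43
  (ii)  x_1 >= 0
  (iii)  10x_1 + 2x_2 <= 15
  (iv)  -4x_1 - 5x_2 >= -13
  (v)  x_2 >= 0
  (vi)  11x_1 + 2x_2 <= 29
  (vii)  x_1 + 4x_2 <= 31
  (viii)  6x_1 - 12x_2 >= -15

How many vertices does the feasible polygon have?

The feasible vertices (each the meet of two boundaries and inside every other half-plane) are:
  (0, 0)
  (0, 5/4)
  (7/6, 5/3)
  (3/2, 0)
  (27/26, 23/13)

5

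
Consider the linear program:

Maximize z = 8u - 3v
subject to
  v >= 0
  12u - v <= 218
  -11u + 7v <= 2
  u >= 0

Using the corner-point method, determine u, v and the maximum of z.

Corner points and z = 8u - 3v:
  (109/6, 0) → z = 436/3
  (0, 0) → z = 0
  (1528/73, 2422/73) → z = 4958/73
  (0, 2/7) → z = -6/7

u = 109/6, v = 0, maximum z = 436/3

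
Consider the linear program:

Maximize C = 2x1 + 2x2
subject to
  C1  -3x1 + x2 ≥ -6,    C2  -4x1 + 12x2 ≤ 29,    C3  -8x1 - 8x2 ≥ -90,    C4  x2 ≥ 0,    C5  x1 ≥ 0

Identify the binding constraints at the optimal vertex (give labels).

Corner points and C = 2x1 + 2x2:
  (101/32, 111/32) → C = 53/4
  (2, 0) → C = 4
  (0, 29/12) → C = 29/6
  (0, 0) → C = 0

The maximum is at (101/32, 111/32). Substituting into each constraint, equality holds for C1 and C2; the remaining constraints have slack.

C1 and C2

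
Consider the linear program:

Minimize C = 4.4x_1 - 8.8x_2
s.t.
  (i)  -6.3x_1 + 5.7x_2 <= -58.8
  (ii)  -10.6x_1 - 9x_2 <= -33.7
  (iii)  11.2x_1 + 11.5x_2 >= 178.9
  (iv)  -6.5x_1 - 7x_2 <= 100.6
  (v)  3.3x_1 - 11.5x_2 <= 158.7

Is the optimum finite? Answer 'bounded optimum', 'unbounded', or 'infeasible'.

From the feasible point (56531/4543, 2231/649), moving in the direction (5.7, 6.3) keeps every constraint satisfied while C decreases without bound.

unbounded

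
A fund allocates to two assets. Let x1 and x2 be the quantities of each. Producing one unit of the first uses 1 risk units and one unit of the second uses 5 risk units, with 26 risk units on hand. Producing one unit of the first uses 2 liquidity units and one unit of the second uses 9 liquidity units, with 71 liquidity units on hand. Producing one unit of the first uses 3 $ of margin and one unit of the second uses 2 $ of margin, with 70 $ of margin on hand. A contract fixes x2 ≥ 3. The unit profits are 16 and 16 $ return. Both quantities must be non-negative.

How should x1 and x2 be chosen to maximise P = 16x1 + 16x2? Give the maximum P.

x1 = 11, x2 = 3, maximum P = 224

Feasible corners and P = 16x1 + 16x2:
  (0, 26/5) → P = 416/5
  (0, 3) → P = 48
  (11, 3) → P = 224

At the optimal vertex, x1 + 5x2 = 26 and x2 = 3.
Solving simultaneously gives x1 = 11, x2 = 3.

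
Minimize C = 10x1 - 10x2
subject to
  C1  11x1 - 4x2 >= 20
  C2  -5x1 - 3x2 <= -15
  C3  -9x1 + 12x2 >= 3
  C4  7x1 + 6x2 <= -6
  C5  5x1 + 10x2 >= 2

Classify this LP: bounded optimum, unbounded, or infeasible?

infeasible

The boundaries 11x1 - 4x2 = 20 and -9x1 + 12x2 = 3 meet at (21/8, 71/32), but that point violates 7x1 + 6x2 ≤ -6. Every candidate vertex is excluded by some other constraint, so the feasible region is empty.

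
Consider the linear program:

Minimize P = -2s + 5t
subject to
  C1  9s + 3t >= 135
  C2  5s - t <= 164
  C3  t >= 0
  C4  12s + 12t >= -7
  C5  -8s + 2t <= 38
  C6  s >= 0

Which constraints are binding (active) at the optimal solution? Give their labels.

Corner points and P = -2s + 5t:
  (15, 0) → P = -30
  (26/7, 237/7) → P = 1133/7
  (164/5, 0) → P = -328/5
  (183, 751) → P = 3389

The minimum is at (164/5, 0). Substituting into each constraint, equality holds for C2 and C3; the remaining constraints have slack.

C2 and C3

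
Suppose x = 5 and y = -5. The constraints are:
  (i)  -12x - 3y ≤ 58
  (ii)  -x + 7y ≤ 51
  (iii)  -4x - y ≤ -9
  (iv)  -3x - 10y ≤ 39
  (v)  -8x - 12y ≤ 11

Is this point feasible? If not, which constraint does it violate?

Constraint (v): -8x - 12y = 20, which is not ≤ 11. All other constraints are satisfied.

not feasible — violates (v)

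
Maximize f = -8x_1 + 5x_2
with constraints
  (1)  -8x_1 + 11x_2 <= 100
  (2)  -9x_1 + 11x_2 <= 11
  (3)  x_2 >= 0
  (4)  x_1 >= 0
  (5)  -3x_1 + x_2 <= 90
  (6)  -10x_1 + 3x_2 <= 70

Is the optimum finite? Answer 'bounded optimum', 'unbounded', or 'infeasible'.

bounded optimum

Feasible corners and f = -8x_1 + 5x_2:
  (89, 812/11) → f = -3772/11
  (0, 1) → f = 5
  (0, 0) → f = 0
The feasible region has finitely many vertices and no improving ray; the maximum is 5 at (0, 1).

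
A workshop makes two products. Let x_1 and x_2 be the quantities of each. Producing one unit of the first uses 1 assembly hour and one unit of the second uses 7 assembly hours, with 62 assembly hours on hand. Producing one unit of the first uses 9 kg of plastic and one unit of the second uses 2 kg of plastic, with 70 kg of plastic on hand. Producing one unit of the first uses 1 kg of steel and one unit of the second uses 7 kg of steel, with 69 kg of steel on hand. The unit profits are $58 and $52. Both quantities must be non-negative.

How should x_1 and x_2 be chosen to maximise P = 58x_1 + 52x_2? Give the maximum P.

x_1 = 6, x_2 = 8, maximum P = 764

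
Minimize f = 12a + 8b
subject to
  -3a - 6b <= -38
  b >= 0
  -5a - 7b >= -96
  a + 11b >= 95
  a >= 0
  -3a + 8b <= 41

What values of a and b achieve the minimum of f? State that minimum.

Extreme points and f = 12a + 8b:
  (391/48, 379/48) → f = 1931/12
  (481/61, 493/61) → f = 9716/61
  (309/41, 326/41) → f = 6316/41

a = 309/41, b = 326/41, minimum f = 6316/41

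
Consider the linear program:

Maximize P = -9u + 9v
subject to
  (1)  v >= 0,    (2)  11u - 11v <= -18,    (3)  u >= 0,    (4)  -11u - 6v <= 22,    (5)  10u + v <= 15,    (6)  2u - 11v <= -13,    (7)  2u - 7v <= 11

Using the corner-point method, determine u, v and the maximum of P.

Vertices and P = -9u + 9v:
  (0, 18/11) → P = 162/11
  (147/121, 345/121) → P = 162/11
  (0, 15) → P = 135

The optimum lies where u = 0 and 10u + v = 15.
Solving simultaneously gives u = 0, v = 15.

u = 0, v = 15, maximum P = 135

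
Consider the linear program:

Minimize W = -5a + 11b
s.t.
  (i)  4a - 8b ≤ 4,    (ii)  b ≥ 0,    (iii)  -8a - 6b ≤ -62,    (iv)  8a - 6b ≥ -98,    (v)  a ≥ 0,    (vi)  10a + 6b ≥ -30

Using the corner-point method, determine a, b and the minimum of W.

a = 65/11, b = 27/11, minimum W = -28/11

Vertices and W = -5a + 11b:
  (65/11, 27/11) → W = -28/11
  (0, 31/3) → W = 341/3
  (0, 49/3) → W = 539/3
The feasible region is unbounded (it extends along (2, 1), (3, 4)), but W strictly increases along every unbounded feasible direction, so there is no improving ray and the minimum is attained at a vertex.

The optimum lies where 4a - 8b = 4 and -8a - 6b = -62.
Solving simultaneously gives a = 65/11, b = 27/11.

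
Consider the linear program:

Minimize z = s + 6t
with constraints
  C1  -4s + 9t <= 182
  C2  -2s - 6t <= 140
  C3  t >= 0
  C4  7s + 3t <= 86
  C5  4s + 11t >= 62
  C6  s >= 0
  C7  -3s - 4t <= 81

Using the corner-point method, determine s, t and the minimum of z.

Corner points and z = s + 6t:
  (76/25, 1618/75) → z = 3312/25
  (0, 182/9) → z = 364/3
  (152/13, 18/13) → z = 20
  (0, 62/11) → z = 372/11

The optimum lies where 7s + 3t = 86 and 4s + 11t = 62.
Solving simultaneously gives s = 152/13, t = 18/13.

s = 152/13, t = 18/13, minimum z = 20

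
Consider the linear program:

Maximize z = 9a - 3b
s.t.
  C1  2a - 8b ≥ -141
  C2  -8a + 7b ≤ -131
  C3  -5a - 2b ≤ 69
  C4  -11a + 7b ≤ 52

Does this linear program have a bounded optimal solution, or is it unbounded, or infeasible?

unbounded

From the feasible point (407/10, 139/5), moving in the direction (8, 2) keeps every constraint satisfied while z increases without bound.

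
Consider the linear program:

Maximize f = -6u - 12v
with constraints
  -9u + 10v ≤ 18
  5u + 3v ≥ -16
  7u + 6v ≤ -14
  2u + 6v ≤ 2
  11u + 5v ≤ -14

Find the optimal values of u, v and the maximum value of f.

u = 19/4, v = -53/4, maximum f = 261/2

Vertices and f = -6u - 12v:
  (-214/77, -54/77) → f = 276/11
  (-2, 0) → f = 12
  (19/4, -53/4) → f = 261/2
  (-14/31, -56/31) → f = 756/31

At the optimal vertex, 5u + 3v = -16 and 11u + 5v = -14.
Solving simultaneously gives u = 19/4, v = -53/4.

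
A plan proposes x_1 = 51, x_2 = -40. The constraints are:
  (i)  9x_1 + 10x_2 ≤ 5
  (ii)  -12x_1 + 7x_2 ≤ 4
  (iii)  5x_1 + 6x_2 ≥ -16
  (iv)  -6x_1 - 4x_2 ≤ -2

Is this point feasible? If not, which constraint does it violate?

Constraint (i): 9x_1 + 10x_2 = 59, which is not ≤ 5. All other constraints are satisfied.

not feasible — violates (i)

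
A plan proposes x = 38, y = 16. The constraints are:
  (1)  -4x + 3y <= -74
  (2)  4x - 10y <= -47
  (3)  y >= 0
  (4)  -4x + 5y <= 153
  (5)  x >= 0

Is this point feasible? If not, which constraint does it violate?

not feasible — violates (2)

Constraint (2): 4x - 10y = -8, which is not ≤ -47. All other constraints are satisfied.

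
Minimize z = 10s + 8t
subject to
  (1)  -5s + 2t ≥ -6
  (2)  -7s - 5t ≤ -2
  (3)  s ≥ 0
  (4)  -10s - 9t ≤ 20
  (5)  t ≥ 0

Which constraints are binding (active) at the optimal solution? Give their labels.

Feasible corners and z = 10s + 8t:
  (6/5, 0) → z = 12
  (0, 2/5) → z = 16/5
  (2/7, 0) → z = 20/7
The feasible region is unbounded (it extends along (0, 1), (2, 5)), but z strictly increases along every unbounded feasible direction, so there is no improving ray and the minimum is attained at a vertex.

The minimum is at (2/7, 0). Substituting into each constraint, equality holds for (2) and (5); the remaining constraints have slack.

(2) and (5)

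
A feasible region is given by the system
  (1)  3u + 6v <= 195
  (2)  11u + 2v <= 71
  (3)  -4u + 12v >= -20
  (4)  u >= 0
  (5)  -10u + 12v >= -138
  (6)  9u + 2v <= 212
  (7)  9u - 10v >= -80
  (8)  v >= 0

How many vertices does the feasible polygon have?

Of the 28 pairwise boundary intersections, those satisfying every inequality are:
  (223/35, 16/35)
  (275/64, 1519/128)
  (5, 0)
  (0, 8)
  (0, 0)

5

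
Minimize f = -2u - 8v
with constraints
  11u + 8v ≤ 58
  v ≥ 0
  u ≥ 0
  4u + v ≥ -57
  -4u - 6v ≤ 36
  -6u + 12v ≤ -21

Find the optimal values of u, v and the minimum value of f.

Vertices and f = -2u - 8v:
  (58/11, 0) → f = -116/11
  (24/5, 13/20) → f = -74/5
  (7/2, 0) → f = -7

u = 24/5, v = 13/20, minimum f = -74/5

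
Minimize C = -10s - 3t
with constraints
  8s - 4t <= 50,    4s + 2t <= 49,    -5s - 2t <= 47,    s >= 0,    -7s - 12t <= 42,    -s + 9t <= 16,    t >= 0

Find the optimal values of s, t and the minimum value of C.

s = 257/34, t = 89/34, minimum C = -2837/34

The optimum lies where 8s - 4t = 50 and -s + 9t = 16.
Solving simultaneously gives s = 257/34, t = 89/34.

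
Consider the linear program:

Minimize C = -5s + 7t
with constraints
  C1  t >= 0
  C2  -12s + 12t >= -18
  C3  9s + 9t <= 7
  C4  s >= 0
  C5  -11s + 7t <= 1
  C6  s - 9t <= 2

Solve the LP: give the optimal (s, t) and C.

s = 7/9, t = 0, minimum C = -35/9

Vertices and C = -5s + 7t:
  (7/9, 0) → C = -35/9
  (0, 0) → C = 0
  (20/81, 43/81) → C = 67/27
  (0, 1/7) → C = 1

The optimum lies where t = 0 and 9s + 9t = 7.
Solving simultaneously gives s = 7/9, t = 0.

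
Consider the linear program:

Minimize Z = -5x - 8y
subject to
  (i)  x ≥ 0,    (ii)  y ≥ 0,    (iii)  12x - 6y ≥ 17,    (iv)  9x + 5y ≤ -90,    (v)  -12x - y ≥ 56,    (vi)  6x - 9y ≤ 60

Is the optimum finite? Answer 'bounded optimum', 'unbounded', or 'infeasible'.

infeasible

The boundaries -12x - y = 56 and 6x - 9y = 60 meet at (-74/19, -176/19), but that point violates x ≥ 0. Every candidate vertex is excluded by some other constraint, so the feasible region is empty.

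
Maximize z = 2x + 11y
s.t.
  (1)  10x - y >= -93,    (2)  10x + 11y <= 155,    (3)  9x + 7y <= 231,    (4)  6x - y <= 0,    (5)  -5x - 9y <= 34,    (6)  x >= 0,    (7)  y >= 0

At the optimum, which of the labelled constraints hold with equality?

(2) and (6)

Feasible corners and z = 2x + 11y:
  (155/76, 465/38) → z = 2635/19
  (0, 155/11) → z = 155
  (0, 0) → z = 0

The maximum is at (0, 155/11). Substituting into each constraint, equality holds for (2) and (6); the remaining constraints have slack.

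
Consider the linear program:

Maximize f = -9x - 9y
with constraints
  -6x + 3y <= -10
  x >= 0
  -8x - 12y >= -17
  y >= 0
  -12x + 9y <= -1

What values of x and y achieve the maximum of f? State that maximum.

x = 5/3, y = 0, maximum f = -15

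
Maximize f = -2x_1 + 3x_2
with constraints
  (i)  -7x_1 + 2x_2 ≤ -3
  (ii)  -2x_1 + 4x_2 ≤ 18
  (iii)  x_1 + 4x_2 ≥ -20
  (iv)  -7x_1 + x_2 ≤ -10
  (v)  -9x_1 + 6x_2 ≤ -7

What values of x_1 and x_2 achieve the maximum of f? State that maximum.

Vertices and f = -2x_1 + 3x_2:
  (17/3, 22/3) → f = 32/3
  (20/29, -150/29) → f = -490/29
  (53/33, 41/33) → f = 17/33
The feasible region is unbounded (it extends along (2, 1), (4, -1)), but f strictly decreases along every unbounded feasible direction, so there is no improving ray and the maximum is attained at a vertex.

At the optimal vertex, -2x_1 + 4x_2 = 18 and -9x_1 + 6x_2 = -7.
Solving simultaneously gives x_1 = 17/3, x_2 = 22/3.

x_1 = 17/3, x_2 = 22/3, maximum f = 32/3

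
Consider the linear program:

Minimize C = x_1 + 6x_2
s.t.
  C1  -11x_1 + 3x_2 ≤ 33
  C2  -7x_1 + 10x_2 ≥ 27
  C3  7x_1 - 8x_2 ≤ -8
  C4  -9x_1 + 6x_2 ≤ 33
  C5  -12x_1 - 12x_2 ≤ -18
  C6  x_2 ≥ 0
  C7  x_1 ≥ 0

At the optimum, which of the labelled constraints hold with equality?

C2 and C7

Feasible corners and C = x_1 + 6x_2:
  (68/7, 19/2) → C = 467/7
  (0, 27/10) → C = 81/5
  (0, 11/2) → C = 33
The feasible region is unbounded (it extends along (8, 7), (2, 3)), but C strictly increases along every unbounded feasible direction, so there is no improving ray and the minimum is attained at a vertex.

The minimum is at (0, 27/10). Substituting into each constraint, equality holds for C2 and C7; the remaining constraints have slack.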